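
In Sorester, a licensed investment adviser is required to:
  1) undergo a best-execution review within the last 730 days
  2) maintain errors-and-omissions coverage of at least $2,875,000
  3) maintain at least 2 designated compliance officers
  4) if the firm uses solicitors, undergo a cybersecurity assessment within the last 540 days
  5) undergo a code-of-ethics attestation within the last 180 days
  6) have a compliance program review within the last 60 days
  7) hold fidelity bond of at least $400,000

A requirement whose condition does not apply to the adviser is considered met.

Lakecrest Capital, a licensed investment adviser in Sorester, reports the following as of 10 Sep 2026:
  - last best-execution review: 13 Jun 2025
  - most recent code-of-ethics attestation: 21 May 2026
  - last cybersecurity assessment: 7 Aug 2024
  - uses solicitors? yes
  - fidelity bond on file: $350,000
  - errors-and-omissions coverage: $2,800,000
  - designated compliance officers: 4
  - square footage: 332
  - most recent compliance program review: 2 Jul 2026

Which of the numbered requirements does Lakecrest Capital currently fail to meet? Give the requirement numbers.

2, 4, 6, 7

1. best-execution review 454 days ago vs limit 730 → met
2. errors-and-omissions coverage $2,800,000 < $2,875,000 → not met
3. designated compliance officers 4 ≥ 2 → met
4. condition 'uses solicitors' holds; cybersecurity assessment 764 days ago vs limit 540 → not met
5. code-of-ethics attestation 112 days ago vs limit 180 → met
6. compliance program review 70 days ago vs limit 60 → not met
7. fidelity bond $350,000 < $400,000 → not met
Not met: 2, 4, 6, 7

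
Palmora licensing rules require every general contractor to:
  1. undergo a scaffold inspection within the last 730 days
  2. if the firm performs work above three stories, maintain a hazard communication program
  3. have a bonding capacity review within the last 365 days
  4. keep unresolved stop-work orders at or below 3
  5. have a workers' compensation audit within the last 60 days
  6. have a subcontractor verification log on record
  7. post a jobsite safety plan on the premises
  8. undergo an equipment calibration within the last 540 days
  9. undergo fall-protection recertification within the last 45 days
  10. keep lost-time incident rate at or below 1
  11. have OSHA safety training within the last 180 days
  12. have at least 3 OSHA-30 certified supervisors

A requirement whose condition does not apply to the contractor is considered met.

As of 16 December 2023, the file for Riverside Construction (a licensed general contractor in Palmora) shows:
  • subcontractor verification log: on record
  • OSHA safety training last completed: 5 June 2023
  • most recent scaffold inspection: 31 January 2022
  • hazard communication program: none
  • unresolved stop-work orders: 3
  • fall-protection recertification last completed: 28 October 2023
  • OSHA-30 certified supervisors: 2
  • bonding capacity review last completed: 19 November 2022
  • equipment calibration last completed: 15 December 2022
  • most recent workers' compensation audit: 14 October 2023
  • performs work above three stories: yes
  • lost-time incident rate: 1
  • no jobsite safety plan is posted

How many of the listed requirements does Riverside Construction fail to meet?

7

1. scaffold inspection 684 days ago vs limit 730 → met
2. condition 'performs work above three stories' holds; hazard communication program absent → not met
3. bonding capacity review 392 days ago vs limit 365 → not met
4. unresolved stop-work orders 3 ≤ 3 → met
5. workers' compensation audit 63 days ago vs limit 60 → not met
6. subcontractor verification log present → met
7. jobsite safety plan absent → not met
8. equipment calibration 366 days ago vs limit 540 → met
9. fall-protection recertification 49 days ago vs limit 45 → not met
10. lost-time incident rate 1 ≤ 1 → met
11. OSHA safety training 194 days ago vs limit 180 → not met
12. OSHA-30 certified supervisors 2 < 3 → not met
Not met: 7 of 12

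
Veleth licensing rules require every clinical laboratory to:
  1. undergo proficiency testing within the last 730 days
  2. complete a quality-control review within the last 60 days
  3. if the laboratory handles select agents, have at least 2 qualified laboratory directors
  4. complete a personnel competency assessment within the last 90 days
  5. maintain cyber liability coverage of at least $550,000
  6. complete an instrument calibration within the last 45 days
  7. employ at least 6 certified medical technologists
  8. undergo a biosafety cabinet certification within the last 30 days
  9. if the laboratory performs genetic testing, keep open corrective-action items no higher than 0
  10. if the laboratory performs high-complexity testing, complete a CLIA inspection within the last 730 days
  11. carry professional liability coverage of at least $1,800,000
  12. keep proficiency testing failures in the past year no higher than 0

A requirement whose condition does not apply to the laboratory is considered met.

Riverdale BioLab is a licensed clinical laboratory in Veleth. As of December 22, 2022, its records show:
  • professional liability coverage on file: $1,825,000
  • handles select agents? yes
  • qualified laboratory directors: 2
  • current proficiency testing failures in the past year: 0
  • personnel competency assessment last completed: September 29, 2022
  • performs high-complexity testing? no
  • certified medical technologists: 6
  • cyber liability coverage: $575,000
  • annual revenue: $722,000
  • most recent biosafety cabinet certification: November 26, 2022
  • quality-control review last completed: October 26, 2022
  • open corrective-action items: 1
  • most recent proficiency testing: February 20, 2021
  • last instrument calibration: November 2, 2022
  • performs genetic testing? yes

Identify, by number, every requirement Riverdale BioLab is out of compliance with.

1. proficiency testing 670 days ago vs limit 730 → met
2. quality-control review 57 days ago vs limit 60 → met
3. condition 'handles select agents' holds; qualified laboratory directors 2 ≥ 2 → met
4. personnel competency assessment 84 days ago vs limit 90 → met
5. cyber liability coverage $575,000 ≥ $550,000 → met
6. instrument calibration 50 days ago vs limit 45 → not met
7. certified medical technologists 6 ≥ 6 → met
8. biosafety cabinet certification 26 days ago vs limit 30 → met
9. condition 'performs genetic testing' holds; open corrective-action items 1 > 0 → not met
10. condition 'performs high-complexity testing' does not hold → requirement n/a → met
11. professional liability coverage $1,825,000 ≥ $1,800,000 → met
12. proficiency testing failures in the past year 0 ≤ 0 → met
Not met: 6, 9

6, 9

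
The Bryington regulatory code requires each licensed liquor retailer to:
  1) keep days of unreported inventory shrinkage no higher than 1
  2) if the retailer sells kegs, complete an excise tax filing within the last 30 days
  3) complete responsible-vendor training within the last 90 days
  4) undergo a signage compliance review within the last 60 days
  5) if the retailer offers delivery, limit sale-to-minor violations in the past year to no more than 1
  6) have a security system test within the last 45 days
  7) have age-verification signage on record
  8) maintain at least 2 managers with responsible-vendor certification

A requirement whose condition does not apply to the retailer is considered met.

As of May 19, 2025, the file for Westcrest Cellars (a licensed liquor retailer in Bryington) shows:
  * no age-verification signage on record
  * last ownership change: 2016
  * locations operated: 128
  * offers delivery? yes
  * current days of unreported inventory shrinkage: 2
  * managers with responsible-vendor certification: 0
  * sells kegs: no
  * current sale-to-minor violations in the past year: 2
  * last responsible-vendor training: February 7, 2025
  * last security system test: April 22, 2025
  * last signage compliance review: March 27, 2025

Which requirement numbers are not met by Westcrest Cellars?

1, 3, 5, 7, 8

1. days of unreported inventory shrinkage 2 > 1 → not met
2. condition 'sells kegs' does not hold → requirement n/a → met
3. responsible-vendor training 101 days ago vs limit 90 → not met
4. signage compliance review 53 days ago vs limit 60 → met
5. condition 'offers delivery' holds; sale-to-minor violations in the past year 2 > 1 → not met
6. security system test 27 days ago vs limit 45 → met
7. age-verification signage absent → not met
8. managers with responsible-vendor certification 0 < 2 → not met
Not met: 1, 3, 5, 7, 8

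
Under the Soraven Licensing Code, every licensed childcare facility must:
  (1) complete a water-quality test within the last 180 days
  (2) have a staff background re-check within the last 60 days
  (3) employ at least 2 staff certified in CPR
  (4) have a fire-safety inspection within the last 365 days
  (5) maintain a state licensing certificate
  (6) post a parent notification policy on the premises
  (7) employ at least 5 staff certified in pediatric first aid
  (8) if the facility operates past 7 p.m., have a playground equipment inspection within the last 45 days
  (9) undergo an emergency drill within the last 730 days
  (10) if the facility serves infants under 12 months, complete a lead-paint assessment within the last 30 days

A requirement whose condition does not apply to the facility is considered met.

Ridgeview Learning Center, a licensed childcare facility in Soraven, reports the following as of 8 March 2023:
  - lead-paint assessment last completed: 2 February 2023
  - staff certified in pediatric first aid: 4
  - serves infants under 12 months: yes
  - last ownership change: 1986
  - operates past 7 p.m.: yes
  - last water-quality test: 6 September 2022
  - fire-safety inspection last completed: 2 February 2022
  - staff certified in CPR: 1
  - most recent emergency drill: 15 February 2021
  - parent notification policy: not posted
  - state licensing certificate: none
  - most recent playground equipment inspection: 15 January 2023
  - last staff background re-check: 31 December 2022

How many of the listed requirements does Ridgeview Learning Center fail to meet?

10

1. water-quality test 183 days ago vs limit 180 → not met
2. staff background re-check 67 days ago vs limit 60 → not met
3. staff certified in CPR 1 < 2 → not met
4. fire-safety inspection 399 days ago vs limit 365 → not met
5. state licensing certificate absent → not met
6. parent notification policy absent → not met
7. staff certified in pediatric first aid 4 < 5 → not met
8. condition 'operates past 7 p.m.' holds; playground equipment inspection 52 days ago vs limit 45 → not met
9. emergency drill 751 days ago vs limit 730 → not met
10. condition 'serves infants under 12 months' holds; lead-paint assessment 34 days ago vs limit 30 → not met
Not met: 10 of 10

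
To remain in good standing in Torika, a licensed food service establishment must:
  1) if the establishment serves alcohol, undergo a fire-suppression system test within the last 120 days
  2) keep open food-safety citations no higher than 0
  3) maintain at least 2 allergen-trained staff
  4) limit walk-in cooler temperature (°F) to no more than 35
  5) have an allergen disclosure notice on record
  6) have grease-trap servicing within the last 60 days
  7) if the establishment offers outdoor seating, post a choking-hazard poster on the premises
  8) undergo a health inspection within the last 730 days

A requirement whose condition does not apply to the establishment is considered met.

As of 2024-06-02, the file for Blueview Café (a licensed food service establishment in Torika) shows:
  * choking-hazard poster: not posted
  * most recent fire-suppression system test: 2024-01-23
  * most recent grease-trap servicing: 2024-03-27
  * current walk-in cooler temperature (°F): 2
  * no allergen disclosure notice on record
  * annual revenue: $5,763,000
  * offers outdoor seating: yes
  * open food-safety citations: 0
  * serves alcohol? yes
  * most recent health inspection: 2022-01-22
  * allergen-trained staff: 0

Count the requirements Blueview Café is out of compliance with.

1. condition 'serves alcohol' holds; fire-suppression system test 131 days ago vs limit 120 → not met
2. open food-safety citations 0 ≤ 0 → met
3. allergen-trained staff 0 < 2 → not met
4. walk-in cooler temperature (°F) 2 ≤ 35 → met
5. allergen disclosure notice absent → not met
6. grease-trap servicing 67 days ago vs limit 60 → not met
7. condition 'offers outdoor seating' holds; choking-hazard poster absent → not met
8. health inspection 862 days ago vs limit 730 → not met
Not met: 6 of 8

6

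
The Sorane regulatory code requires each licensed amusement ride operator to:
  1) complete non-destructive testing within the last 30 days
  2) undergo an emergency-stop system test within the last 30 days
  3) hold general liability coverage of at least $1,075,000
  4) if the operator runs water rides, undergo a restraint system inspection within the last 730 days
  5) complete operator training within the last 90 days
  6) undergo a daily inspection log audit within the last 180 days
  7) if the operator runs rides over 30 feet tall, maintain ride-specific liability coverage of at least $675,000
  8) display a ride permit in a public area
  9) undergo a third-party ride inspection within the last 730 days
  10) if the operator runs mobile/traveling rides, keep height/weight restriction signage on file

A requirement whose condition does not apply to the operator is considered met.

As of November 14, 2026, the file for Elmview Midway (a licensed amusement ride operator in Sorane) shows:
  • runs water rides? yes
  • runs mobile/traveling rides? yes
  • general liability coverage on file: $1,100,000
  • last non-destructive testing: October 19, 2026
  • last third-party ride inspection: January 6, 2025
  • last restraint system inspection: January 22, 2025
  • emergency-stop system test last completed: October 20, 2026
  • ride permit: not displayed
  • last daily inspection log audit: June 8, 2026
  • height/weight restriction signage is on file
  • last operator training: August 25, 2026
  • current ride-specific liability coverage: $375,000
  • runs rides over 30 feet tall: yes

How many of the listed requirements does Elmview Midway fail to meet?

2

1. non-destructive testing 26 days ago vs limit 30 → met
2. emergency-stop system test 25 days ago vs limit 30 → met
3. general liability coverage $1,100,000 ≥ $1,075,000 → met
4. condition 'runs water rides' holds; restraint system inspection 661 days ago vs limit 730 → met
5. operator training 81 days ago vs limit 90 → met
6. daily inspection log audit 159 days ago vs limit 180 → met
7. condition 'runs rides over 30 feet tall' holds; ride-specific liability coverage $375,000 < $675,000 → not met
8. ride permit absent → not met
9. third-party ride inspection 677 days ago vs limit 730 → met
10. condition 'runs mobile/traveling rides' holds; height/weight restriction signage present → met
Not met: 2 of 10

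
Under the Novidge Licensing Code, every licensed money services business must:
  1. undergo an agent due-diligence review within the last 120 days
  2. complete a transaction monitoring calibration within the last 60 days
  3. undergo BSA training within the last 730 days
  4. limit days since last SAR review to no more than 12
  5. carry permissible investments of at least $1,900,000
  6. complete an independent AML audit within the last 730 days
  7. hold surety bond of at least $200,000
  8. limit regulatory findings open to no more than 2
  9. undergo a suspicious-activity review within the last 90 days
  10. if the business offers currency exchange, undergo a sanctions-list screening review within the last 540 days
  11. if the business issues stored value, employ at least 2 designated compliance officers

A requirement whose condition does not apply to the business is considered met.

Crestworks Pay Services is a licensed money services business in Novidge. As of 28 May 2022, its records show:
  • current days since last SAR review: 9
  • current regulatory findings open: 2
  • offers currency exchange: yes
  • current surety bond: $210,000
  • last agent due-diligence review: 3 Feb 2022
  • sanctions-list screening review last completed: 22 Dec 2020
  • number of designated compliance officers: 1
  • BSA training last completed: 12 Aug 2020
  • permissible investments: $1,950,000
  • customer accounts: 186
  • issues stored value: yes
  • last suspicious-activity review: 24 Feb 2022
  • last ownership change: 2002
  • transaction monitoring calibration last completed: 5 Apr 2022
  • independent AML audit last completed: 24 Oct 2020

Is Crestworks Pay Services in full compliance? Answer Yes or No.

1. agent due-diligence review 114 days ago vs limit 120 → met
2. transaction monitoring calibration 53 days ago vs limit 60 → met
3. BSA training 654 days ago vs limit 730 → met
4. days since last SAR review 9 ≤ 12 → met
5. permissible investments $1,950,000 ≥ $1,900,000 → met
6. independent AML audit 581 days ago vs limit 730 → met
7. surety bond $210,000 ≥ $200,000 → met
8. regulatory findings open 2 ≤ 2 → met
9. suspicious-activity review 93 days ago vs limit 90 → not met
10. condition 'offers currency exchange' holds; sanctions-list screening review 522 days ago vs limit 540 → met
11. condition 'issues stored value' holds; designated compliance officers 1 < 2 → not met
Not met: 9, 11

No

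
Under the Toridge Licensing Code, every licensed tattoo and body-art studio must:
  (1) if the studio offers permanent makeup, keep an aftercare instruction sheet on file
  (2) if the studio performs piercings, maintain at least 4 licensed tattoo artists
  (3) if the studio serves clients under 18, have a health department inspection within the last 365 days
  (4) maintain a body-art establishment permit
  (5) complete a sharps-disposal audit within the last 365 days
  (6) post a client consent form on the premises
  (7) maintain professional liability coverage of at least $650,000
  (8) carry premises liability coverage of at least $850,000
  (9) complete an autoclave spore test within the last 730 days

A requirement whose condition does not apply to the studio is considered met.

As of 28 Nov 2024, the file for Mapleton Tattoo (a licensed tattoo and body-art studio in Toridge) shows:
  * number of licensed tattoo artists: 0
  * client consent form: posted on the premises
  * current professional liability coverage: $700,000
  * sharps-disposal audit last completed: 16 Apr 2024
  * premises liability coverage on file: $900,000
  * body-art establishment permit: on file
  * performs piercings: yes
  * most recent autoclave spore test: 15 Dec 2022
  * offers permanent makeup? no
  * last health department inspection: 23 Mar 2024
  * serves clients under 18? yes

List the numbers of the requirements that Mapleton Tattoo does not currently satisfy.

2

1. condition 'offers permanent makeup' does not hold → requirement n/a → met
2. condition 'performs piercings' holds; licensed tattoo artists 0 < 4 → not met
3. condition 'serves clients under 18' holds; health department inspection 250 days ago vs limit 365 → met
4. body-art establishment permit present → met
5. sharps-disposal audit 226 days ago vs limit 365 → met
6. client consent form present → met
7. professional liability coverage $700,000 ≥ $650,000 → met
8. premises liability coverage $900,000 ≥ $850,000 → met
9. autoclave spore test 714 days ago vs limit 730 → met
Not met: 2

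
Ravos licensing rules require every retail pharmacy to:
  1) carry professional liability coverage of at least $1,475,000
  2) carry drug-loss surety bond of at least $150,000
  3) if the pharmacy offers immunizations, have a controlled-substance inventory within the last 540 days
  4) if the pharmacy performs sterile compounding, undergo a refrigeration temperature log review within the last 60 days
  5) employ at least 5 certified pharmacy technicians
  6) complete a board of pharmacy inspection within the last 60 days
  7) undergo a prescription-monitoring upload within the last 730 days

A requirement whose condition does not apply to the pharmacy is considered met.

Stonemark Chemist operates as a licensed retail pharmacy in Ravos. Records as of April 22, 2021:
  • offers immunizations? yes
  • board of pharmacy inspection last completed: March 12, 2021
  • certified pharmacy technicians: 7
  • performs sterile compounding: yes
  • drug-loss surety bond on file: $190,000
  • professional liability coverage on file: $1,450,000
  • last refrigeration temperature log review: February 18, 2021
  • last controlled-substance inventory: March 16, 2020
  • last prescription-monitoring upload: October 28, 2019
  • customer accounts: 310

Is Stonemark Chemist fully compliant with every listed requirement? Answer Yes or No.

1. professional liability coverage $1,450,000 < $1,475,000 → not met
2. drug-loss surety bond $190,000 ≥ $150,000 → met
3. condition 'offers immunizations' holds; controlled-substance inventory 402 days ago vs limit 540 → met
4. condition 'performs sterile compounding' holds; refrigeration temperature log review 63 days ago vs limit 60 → not met
5. certified pharmacy technicians 7 ≥ 5 → met
6. board of pharmacy inspection 41 days ago vs limit 60 → met
7. prescription-monitoring upload 542 days ago vs limit 730 → met
Not met: 1, 4

No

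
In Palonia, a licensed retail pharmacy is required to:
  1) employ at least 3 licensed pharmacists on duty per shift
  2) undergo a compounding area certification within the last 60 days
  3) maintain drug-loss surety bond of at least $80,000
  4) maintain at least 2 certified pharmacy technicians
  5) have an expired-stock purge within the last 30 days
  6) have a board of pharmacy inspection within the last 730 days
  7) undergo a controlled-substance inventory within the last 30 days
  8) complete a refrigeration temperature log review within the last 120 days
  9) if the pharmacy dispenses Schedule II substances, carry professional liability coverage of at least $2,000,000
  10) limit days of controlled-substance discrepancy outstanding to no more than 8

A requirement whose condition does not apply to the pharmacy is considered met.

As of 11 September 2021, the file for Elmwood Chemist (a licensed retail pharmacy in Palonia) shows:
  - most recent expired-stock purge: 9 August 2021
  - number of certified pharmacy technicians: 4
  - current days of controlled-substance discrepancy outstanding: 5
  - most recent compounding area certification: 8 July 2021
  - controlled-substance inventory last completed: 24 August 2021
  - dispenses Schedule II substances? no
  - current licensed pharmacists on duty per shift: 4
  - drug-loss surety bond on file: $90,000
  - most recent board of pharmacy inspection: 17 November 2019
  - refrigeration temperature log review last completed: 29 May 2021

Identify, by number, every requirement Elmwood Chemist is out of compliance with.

2, 5

1. licensed pharmacists on duty per shift 4 ≥ 3 → met
2. compounding area certification 65 days ago vs limit 60 → not met
3. drug-loss surety bond $90,000 ≥ $80,000 → met
4. certified pharmacy technicians 4 ≥ 2 → met
5. expired-stock purge 33 days ago vs limit 30 → not met
6. board of pharmacy inspection 664 days ago vs limit 730 → met
7. controlled-substance inventory 18 days ago vs limit 30 → met
8. refrigeration temperature log review 105 days ago vs limit 120 → met
9. condition 'dispenses Schedule II substances' does not hold → requirement n/a → met
10. days of controlled-substance discrepancy outstanding 5 ≤ 8 → met
Not met: 2, 5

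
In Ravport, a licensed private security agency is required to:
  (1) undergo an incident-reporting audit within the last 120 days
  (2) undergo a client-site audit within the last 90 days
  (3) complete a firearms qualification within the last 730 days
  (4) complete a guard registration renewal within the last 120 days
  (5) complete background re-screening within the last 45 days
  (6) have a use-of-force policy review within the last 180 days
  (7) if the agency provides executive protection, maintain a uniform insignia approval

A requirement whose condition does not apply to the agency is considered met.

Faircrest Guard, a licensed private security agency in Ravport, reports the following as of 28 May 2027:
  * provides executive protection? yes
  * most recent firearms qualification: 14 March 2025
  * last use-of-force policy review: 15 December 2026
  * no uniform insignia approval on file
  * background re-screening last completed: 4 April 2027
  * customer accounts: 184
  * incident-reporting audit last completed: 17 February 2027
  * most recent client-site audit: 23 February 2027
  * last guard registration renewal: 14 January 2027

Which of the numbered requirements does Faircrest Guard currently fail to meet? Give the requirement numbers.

1. incident-reporting audit 100 days ago vs limit 120 → met
2. client-site audit 94 days ago vs limit 90 → not met
3. firearms qualification 805 days ago vs limit 730 → not met
4. guard registration renewal 134 days ago vs limit 120 → not met
5. background re-screening 54 days ago vs limit 45 → not met
6. use-of-force policy review 164 days ago vs limit 180 → met
7. condition 'provides executive protection' holds; uniform insignia approval absent → not met
Not met: 2, 3, 4, 5, 7

2, 3, 4, 5, 7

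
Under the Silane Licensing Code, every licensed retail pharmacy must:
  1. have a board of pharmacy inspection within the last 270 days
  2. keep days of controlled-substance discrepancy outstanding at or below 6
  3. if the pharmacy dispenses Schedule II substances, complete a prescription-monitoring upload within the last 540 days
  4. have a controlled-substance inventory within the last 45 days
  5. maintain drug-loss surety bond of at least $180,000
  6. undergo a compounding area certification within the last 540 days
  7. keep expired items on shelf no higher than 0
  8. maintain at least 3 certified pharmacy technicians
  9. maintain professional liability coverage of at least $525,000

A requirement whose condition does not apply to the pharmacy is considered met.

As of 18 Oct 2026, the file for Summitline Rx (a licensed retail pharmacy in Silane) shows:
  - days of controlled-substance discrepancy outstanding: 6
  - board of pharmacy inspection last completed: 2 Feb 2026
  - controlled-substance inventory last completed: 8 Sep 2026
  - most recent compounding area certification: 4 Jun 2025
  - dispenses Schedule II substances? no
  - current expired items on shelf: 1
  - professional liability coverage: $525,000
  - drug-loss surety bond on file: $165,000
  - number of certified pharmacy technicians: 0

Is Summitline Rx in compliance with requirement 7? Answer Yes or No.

No

7. expired items on shelf 1 > 0 → not met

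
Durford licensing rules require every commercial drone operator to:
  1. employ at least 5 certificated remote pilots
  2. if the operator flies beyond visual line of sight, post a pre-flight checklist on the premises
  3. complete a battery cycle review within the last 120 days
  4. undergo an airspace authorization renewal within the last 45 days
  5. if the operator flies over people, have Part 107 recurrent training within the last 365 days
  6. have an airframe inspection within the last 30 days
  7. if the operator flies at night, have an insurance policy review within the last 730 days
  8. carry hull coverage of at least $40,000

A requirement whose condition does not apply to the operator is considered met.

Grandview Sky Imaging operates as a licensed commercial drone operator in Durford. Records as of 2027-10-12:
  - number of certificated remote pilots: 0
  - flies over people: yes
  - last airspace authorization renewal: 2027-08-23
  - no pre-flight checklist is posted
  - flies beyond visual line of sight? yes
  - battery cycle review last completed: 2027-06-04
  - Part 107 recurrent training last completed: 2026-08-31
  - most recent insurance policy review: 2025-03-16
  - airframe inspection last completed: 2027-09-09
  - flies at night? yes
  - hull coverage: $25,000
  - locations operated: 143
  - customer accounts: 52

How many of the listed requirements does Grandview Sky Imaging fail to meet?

1. certificated remote pilots 0 < 5 → not met
2. condition 'flies beyond visual line of sight' holds; pre-flight checklist absent → not met
3. battery cycle review 130 days ago vs limit 120 → not met
4. airspace authorization renewal 50 days ago vs limit 45 → not met
5. condition 'flies over people' holds; Part 107 recurrent training 407 days ago vs limit 365 → not met
6. airframe inspection 33 days ago vs limit 30 → not met
7. condition 'flies at night' holds; insurance policy review 940 days ago vs limit 730 → not met
8. hull coverage $25,000 < $40,000 → not met
Not met: 8 of 8

8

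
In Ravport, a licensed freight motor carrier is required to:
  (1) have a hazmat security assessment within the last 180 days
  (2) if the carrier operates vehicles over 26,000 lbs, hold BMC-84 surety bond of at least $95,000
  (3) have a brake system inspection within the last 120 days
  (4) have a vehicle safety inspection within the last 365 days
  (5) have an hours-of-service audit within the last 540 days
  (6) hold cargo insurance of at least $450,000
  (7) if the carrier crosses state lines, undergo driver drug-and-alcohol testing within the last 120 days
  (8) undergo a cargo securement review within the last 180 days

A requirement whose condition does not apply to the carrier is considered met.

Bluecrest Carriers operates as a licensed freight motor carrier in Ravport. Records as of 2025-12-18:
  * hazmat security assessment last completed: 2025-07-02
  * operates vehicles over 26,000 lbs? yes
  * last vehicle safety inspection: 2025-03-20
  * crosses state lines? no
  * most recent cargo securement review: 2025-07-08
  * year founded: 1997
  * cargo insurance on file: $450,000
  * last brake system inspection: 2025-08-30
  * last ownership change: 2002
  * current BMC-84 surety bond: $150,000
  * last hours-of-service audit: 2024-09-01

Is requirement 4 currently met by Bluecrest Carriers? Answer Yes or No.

Yes

4. vehicle safety inspection 273 days ago vs limit 365 → met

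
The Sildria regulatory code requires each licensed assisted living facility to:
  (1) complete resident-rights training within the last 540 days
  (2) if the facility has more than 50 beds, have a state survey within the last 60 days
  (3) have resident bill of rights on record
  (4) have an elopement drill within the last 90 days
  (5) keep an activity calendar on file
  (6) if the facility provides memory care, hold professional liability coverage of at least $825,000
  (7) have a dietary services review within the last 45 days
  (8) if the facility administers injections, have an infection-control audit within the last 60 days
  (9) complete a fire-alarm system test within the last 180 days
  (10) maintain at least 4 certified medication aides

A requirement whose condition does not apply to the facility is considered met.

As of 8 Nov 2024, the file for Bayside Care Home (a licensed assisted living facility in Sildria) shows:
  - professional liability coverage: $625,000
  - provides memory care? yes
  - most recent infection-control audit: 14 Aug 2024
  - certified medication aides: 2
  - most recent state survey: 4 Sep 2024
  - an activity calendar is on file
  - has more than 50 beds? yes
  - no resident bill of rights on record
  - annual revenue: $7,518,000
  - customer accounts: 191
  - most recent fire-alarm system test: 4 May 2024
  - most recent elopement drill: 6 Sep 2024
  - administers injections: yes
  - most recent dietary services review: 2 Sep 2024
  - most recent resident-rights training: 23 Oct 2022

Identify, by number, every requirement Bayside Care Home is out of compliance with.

1. resident-rights training 747 days ago vs limit 540 → not met
2. condition 'has more than 50 beds' holds; state survey 65 days ago vs limit 60 → not met
3. resident bill of rights absent → not met
4. elopement drill 63 days ago vs limit 90 → met
5. activity calendar present → met
6. condition 'provides memory care' holds; professional liability coverage $625,000 < $825,000 → not met
7. dietary services review 67 days ago vs limit 45 → not met
8. condition 'administers injections' holds; infection-control audit 86 days ago vs limit 60 → not met
9. fire-alarm system test 188 days ago vs limit 180 → not met
10. certified medication aides 2 < 4 → not met
Not met: 1, 2, 3, 6, 7, 8, 9, 10

1, 2, 3, 6, 7, 8, 9, 10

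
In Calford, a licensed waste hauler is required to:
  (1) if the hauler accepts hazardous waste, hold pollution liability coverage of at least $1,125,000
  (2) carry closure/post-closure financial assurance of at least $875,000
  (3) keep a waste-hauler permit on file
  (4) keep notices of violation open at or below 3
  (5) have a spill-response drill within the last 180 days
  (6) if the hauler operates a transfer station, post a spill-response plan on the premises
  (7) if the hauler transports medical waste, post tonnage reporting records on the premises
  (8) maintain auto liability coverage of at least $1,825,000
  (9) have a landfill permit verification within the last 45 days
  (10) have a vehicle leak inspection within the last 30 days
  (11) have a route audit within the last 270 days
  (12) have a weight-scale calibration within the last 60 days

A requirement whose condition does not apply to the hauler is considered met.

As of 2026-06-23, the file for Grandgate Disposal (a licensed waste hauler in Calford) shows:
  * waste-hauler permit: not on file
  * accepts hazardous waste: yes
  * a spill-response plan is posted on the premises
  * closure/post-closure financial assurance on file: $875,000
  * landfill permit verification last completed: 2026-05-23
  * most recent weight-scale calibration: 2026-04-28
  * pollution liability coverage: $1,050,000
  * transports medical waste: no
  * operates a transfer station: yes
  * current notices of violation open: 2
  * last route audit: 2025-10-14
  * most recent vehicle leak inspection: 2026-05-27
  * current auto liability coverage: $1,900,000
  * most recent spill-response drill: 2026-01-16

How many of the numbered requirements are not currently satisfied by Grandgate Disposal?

2

1. condition 'accepts hazardous waste' holds; pollution liability coverage $1,050,000 < $1,125,000 → not met
2. closure/post-closure financial assurance $875,000 ≥ $875,000 → met
3. waste-hauler permit absent → not met
4. notices of violation open 2 ≤ 3 → met
5. spill-response drill 158 days ago vs limit 180 → met
6. condition 'operates a transfer station' holds; spill-response plan present → met
7. condition 'transports medical waste' does not hold → requirement n/a → met
8. auto liability coverage $1,900,000 ≥ $1,825,000 → met
9. landfill permit verification 31 days ago vs limit 45 → met
10. vehicle leak inspection 27 days ago vs limit 30 → met
11. route audit 252 days ago vs limit 270 → met
12. weight-scale calibration 56 days ago vs limit 60 → met
Not met: 2 of 12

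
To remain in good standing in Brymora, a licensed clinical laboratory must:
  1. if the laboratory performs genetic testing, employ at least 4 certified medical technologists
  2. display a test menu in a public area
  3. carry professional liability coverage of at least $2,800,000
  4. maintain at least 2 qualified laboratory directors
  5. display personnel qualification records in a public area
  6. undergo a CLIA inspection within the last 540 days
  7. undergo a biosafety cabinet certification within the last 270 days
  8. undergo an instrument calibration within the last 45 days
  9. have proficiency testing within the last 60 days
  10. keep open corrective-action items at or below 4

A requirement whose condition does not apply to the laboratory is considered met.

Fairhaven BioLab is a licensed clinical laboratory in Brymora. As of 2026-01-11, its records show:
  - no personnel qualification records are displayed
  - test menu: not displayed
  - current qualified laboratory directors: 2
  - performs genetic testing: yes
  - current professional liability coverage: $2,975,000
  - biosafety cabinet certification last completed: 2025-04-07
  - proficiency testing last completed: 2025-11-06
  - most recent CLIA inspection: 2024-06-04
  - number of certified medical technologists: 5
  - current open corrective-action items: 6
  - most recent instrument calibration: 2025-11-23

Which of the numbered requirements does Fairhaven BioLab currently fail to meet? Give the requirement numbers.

1. condition 'performs genetic testing' holds; certified medical technologists 5 ≥ 4 → met
2. test menu absent → not met
3. professional liability coverage $2,975,000 ≥ $2,800,000 → met
4. qualified laboratory directors 2 ≥ 2 → met
5. personnel qualification records absent → not met
6. CLIA inspection 586 days ago vs limit 540 → not met
7. biosafety cabinet certification 279 days ago vs limit 270 → not met
8. instrument calibration 49 days ago vs limit 45 → not met
9. proficiency testing 66 days ago vs limit 60 → not met
10. open corrective-action items 6 > 4 → not met
Not met: 2, 5, 6, 7, 8, 9, 10

2, 5, 6, 7, 8, 9, 10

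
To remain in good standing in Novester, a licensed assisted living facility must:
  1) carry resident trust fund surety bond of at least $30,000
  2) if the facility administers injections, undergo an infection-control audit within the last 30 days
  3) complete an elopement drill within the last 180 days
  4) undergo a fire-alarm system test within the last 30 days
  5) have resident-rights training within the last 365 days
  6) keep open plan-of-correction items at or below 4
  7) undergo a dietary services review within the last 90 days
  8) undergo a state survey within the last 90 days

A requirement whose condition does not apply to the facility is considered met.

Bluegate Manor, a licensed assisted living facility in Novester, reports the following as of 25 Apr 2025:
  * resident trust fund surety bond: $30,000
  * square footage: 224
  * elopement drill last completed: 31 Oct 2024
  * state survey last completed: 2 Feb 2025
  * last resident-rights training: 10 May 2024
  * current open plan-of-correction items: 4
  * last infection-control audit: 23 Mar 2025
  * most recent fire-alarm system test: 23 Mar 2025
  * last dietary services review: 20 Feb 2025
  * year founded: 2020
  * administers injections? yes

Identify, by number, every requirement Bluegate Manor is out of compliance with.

1. resident trust fund surety bond $30,000 ≥ $30,000 → met
2. condition 'administers injections' holds; infection-control audit 33 days ago vs limit 30 → not met
3. elopement drill 176 days ago vs limit 180 → met
4. fire-alarm system test 33 days ago vs limit 30 → not met
5. resident-rights training 350 days ago vs limit 365 → met
6. open plan-of-correction items 4 ≤ 4 → met
7. dietary services review 64 days ago vs limit 90 → met
8. state survey 82 days ago vs limit 90 → met
Not met: 2, 4

2, 4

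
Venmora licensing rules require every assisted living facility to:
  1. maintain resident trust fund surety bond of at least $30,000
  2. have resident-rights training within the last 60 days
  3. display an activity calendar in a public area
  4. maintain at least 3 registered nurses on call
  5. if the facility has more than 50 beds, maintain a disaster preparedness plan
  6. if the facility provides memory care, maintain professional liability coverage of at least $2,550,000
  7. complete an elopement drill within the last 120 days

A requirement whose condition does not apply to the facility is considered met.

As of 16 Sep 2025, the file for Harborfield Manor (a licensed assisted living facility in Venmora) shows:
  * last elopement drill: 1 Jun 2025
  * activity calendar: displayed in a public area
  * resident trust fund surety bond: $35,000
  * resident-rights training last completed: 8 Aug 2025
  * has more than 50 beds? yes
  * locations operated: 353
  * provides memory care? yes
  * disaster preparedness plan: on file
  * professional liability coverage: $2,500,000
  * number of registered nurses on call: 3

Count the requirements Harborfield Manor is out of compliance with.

1. resident trust fund surety bond $35,000 ≥ $30,000 → met
2. resident-rights training 39 days ago vs limit 60 → met
3. activity calendar present → met
4. registered nurses on call 3 ≥ 3 → met
5. condition 'has more than 50 beds' holds; disaster preparedness plan present → met
6. condition 'provides memory care' holds; professional liability coverage $2,500,000 < $2,550,000 → not met
7. elopement drill 107 days ago vs limit 120 → met
Not met: 1 of 7

1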